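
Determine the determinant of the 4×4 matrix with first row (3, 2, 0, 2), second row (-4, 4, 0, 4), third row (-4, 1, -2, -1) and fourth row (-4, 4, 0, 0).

Expand along column 3 (it has 3 zeros):
  + (-2) · M_33   where M_33 = det([3 2 2; -4 4 4; -4 4 0]) = -80
det = (+1)·(-2)·(-80) = 160

160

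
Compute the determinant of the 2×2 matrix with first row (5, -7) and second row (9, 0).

63

det = 5·0 − (-7)·9 = 0 − (-63) = 63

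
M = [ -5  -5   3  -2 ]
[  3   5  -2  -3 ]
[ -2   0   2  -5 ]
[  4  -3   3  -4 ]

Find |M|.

Expand along row 3 (it has 1 zero):
  + (-2) · M_31   where M_31 = det([-5 3 -2; 5 -2 -3; -3 3 -4]) = -16
  + (2) · M_33   where M_33 = det([-5 -5 -2; 3 5 -3; 4 -3 -4]) = 203
  − (-5) · M_34   where M_34 = det([-5 -5 3; 3 5 -2; 4 -3 3]) = -47
det = (+1)·(-2)·(-16) + (+1)·(2)·(203) + (-1)·(-5)·(-47) = 203

203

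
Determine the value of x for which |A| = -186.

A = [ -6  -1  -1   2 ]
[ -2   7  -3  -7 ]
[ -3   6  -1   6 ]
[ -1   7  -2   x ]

0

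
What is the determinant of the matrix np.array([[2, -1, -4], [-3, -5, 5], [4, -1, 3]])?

The determinant is -141.

Expand along row 1:
  + 2 · |-5 5; -1 3| = 2·(-15 − (-5)) = -20
  − (-1) · |-3 5; 4 3| = −(-1)·(-9 − 20) = -29
  + (-4) · |-3 -5; 4 -1| = (-4)·(3 − (-20)) = -92
Sum: (-20) + (-29) + (-92) = -141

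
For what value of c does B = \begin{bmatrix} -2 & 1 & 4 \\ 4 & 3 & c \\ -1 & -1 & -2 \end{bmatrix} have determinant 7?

3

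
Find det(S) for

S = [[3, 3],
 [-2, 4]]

det(S) = 3·4 − 3·(-2) = 12 − (-6) = 18

det(S) = 18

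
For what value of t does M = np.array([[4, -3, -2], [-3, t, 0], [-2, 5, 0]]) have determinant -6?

Expanding along the column containing t, det(M) is linear in t: det(M) = (-4)·t + (30).
Set (-4)·t + (30) = -6  ⇒  (-4)·t = -36  ⇒  t = 9.

t = 9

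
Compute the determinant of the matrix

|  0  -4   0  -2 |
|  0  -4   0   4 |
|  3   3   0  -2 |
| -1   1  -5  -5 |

-360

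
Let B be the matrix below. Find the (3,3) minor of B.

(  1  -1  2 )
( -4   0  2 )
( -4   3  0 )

-4

Delete row 3 and column 3; the remaining 2×2 submatrix is [1 -1; -4 0].
Its determinant is 1·0 − (-1)·(-4) = -4.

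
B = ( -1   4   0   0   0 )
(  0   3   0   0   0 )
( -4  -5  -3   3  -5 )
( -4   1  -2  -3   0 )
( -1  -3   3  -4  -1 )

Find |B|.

B is block lower-triangular with a 2×2 block and a 3×3 block on the diagonal, so its determinant equals the product of the determinants of the diagonal blocks.
det of the 2×2 block = -3
det of the 3×3 block = -100
det = (-3)·(-100) = 300

det(B) = 300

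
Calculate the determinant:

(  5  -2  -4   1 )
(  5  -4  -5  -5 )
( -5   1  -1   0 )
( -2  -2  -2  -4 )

The determinant is 128.

Expand along row 3 (it has 1 zero):
  + (-5) · M_31   where M_31 = det([-2 -4 1; -4 -5 -5; -2 -2 -4]) = 2
  − (1) · M_32   where M_32 = det([5 -4 1; 5 -5 -5; -2 -2 -4]) = -90
  + (-1) · M_33   where M_33 = det([5 -2 1; 5 -4 -5; -2 -2 -4]) = -48
det = (+1)·(-5)·(2) + (-1)·(1)·(-90) + (+1)·(-1)·(-48) = 128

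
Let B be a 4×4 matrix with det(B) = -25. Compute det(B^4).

390625

det(B^4) = (det B)^4 = (-25)^4 = 390625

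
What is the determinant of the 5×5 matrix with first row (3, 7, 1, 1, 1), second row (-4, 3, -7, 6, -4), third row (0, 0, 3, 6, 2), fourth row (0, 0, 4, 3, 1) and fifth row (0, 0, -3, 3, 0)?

555

The matrix is block upper-triangular with a 2×2 block and a 3×3 block on the diagonal, so its determinant equals the product of the determinants of the diagonal blocks.
det of the 2×2 block = 37
det of the 3×3 block = 15
det = (37)·(15) = 555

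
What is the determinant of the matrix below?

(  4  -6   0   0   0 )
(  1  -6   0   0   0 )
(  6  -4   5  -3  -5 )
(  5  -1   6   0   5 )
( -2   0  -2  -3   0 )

-3510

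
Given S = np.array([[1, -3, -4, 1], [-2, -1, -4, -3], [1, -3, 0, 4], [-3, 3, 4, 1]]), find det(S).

Expand along row 3 (it has 1 zero):
  + (1) · M_31   where M_31 = det([-3 -4 1; -1 -4 -3; 3 4 1]) = 16
  − (-3) · M_32   where M_32 = det([1 -4 1; -2 -4 -3; -3 4 1]) = -56
  − (4) · M_34   where M_34 = det([1 -3 -4; -2 -1 -4; -3 3 4]) = -16
det = (+1)·(1)·(16) + (-1)·(-3)·(-56) + (-1)·(4)·(-16) = -88

-88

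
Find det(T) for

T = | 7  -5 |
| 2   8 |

The determinant is 66.

det(T) = 7·8 − (-5)·2 = 56 − (-10) = 66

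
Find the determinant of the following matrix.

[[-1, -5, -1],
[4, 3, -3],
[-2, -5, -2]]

-35

Expand along row 1:
  + (-1) · |3 -3; -5 -2| = (-1)·(-6 − 15) = 21
  − (-5) · |4 -3; -2 -2| = −(-5)·(-8 − 6) = -70
  + (-1) · |4 3; -2 -5| = (-1)·(-20 − (-6)) = 14
Sum: (21) + (-70) + (14) = -35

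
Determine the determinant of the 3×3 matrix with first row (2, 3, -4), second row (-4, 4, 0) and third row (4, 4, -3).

Expand along column 3:
  + (-4) · |-4 4; 4 4| = (-4)·(-16 − 16) = 128
  + (-3) · |2 3; -4 4| = (-3)·(8 − (-12)) = -60
Sum: (128) + (-60) = 68

68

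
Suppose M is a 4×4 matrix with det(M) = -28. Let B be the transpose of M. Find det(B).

det(B) = -28

det(Mᵀ) = det(M).
det(B) = (1)·(-28) = -28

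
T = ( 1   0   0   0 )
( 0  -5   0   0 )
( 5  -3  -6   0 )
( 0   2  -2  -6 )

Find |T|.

The determinant is -180.

T is lower triangular, so det(T) is the product of the diagonal entries:
det = (1) · (-5) · (-6) · (-6) = -180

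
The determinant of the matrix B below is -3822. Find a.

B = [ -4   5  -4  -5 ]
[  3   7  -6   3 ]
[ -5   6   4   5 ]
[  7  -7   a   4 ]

Expanding along the column containing a, det(B) is linear in a: det(B) = (483)·a + (-924).
Set (483)·a + (-924) = -3822  ⇒  (483)·a = -2898  ⇒  a = -6.

a = -6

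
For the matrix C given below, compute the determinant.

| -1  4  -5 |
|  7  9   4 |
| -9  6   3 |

|C| = -846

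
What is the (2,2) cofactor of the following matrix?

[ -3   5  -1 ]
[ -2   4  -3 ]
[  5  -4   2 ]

The cofactor is -1.

Delete row 2 and column 2; the remaining 2×2 submatrix is [-3 -1; 5 2].
Its determinant is (-3)·2 − (-1)·5 = -1.
The cofactor carries sign (−1)^(2+2) = +1, so C_{2,2} = +(-1) = -1.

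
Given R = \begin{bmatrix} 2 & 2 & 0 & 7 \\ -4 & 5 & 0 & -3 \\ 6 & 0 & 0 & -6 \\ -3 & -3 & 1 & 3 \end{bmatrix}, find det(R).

Expand along column 3 (it has 3 zeros):
  − (1) · M_43   where M_43 = det([2 2 7; -4 5 -3; 6 0 -6]) = -354
det = (-1)·(1)·(-354) = 354

354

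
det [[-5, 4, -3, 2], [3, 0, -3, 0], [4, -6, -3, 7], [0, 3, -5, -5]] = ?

Expand along row 2 (it has 2 zeros):
  − (3) · M_21   where M_21 = det([4 -3 2; -6 -3 7; 3 -5 -5]) = 305
  − (-3) · M_23   where M_23 = det([-5 4 2; 4 -6 7; 0 3 -5]) = 59
det = (-1)·(3)·(305) + (-1)·(-3)·(59) = -738

-738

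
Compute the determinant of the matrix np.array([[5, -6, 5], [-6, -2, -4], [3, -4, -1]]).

Expand along column 1:
  + 5 · |-2 -4; -4 -1| = 5·(2 − 16) = -70
  − (-6) · |-6 5; -4 -1| = −(-6)·(6 − (-20)) = 156
  + 3 · |-6 5; -2 -4| = 3·(24 − (-10)) = 102
Sum: (-70) + (156) + (102) = 188

The determinant is 188.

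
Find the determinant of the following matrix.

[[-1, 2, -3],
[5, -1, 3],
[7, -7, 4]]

Expand along column 1:
  + (-1) · |-1 3; -7 4| = (-1)·(-4 − (-21)) = -17
  − 5 · |2 -3; -7 4| = −5·(8 − 21) = 65
  + 7 · |2 -3; -1 3| = 7·(6 − 3) = 21
Sum: (-17) + (65) + (21) = 69

69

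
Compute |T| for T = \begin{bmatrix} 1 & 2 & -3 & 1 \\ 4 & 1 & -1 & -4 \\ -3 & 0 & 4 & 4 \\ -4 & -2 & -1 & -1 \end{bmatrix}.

116

Expand along row 3 (it has 1 zero):
  + (-3) · M_31   where M_31 = det([2 -3 1; 1 -1 -4; -2 -1 -1]) = -36
  + (4) · M_33   where M_33 = det([1 2 1; 4 1 -4; -4 -2 -1]) = 27
  − (4) · M_34   where M_34 = det([1 2 -3; 4 1 -1; -4 -2 -1]) = 25
det = (+1)·(-3)·(-36) + (+1)·(4)·(27) + (-1)·(4)·(25) = 116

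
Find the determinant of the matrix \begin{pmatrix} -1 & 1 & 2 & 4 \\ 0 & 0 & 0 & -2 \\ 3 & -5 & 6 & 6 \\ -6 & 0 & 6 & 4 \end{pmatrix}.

Expand along row 2 (it has 3 zeros):
  + (-2) · M_24   where M_24 = det([-1 1 2; 3 -5 6; -6 0 6]) = -84
det = (+1)·(-2)·(-84) = 168

168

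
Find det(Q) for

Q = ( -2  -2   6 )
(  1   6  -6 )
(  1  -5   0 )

Expand along row 3:
  + 1 · |-2 6; 6 -6| = 1·(12 − 36) = -24
  − (-5) · |-2 6; 1 -6| = −(-5)·(12 − 6) = 30
Sum: (-24) + (30) = 6

|Q| = 6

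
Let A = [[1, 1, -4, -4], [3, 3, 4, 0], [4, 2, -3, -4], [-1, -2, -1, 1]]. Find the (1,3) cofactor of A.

Delete row 1 and column 3; the remaining 3×3 submatrix is [3 3 0; 4 2 -4; -1 -2 1].
Its determinant is -18.
The cofactor carries sign (−1)^(1+3) = +1, so C_{1,3} = +(-18) = -18.

-18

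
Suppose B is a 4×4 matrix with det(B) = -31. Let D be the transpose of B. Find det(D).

det(Bᵀ) = det(B).
det(D) = (1)·(-31) = -31

The determinant is -31.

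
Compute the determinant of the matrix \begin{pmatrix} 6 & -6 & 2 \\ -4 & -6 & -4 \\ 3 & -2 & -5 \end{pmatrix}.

Expand along column 1:
  + 6 · |-6 -4; -2 -5| = 6·(30 − 8) = 132
  − (-4) · |-6 2; -2 -5| = −(-4)·(30 − (-4)) = 136
  + 3 · |-6 2; -6 -4| = 3·(24 − (-12)) = 108
Sum: (132) + (136) + (108) = 376

The determinant is 376.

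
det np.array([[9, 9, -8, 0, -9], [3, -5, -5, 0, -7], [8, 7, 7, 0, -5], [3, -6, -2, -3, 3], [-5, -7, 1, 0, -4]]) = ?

Expand along column 4 (it has 4 zeros):
  + (-3) · M_44   where M_44 = det([9 9 -8 -9; 3 -5 -5 -7; 8 7 7 -5; -5 -7 1 -4]) = 7575
det = (+1)·(-3)·(7575) = -22725

The determinant is -22725.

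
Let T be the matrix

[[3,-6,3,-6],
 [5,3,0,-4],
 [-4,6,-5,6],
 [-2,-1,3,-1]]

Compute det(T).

315

Expand along row 2 (it has 1 zero):
  − (5) · M_21   where M_21 = det([-6 3 -6; 6 -5 6; -1 3 -1]) = 0
  + (3) · M_22   where M_22 = det([3 3 -6; -4 -5 6; -2 3 -1]) = 45
  + (-4) · M_24   where M_24 = det([3 -6 3; -4 6 -5; -2 -1 3]) = -45
det = (-1)·(5)·(0) + (+1)·(3)·(45) + (+1)·(-4)·(-45) = 315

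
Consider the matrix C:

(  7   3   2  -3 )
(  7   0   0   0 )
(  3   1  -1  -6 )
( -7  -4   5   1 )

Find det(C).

-910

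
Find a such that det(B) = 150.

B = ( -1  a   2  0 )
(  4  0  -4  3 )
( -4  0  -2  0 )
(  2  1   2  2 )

Expanding along the column containing a, det(B) is linear in a: det(B) = (60)·a + (-30).
Set (60)·a + (-30) = 150  ⇒  (60)·a = 180  ⇒  a = 3.

a = 3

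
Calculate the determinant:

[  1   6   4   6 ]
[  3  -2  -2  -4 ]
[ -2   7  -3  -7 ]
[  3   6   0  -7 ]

The determinant is -814.

Expand along row 4 (it has 1 zero):
  − (3) · M_41   where M_41 = det([6 4 6; -2 -2 -4; 7 -3 -7]) = -36
  + (6) · M_42   where M_42 = det([1 4 6; 3 -2 -4; -2 -3 -7]) = 40
  + (-7) · M_44   where M_44 = det([1 6 4; 3 -2 -2; -2 7 -3]) = 166
det = (-1)·(3)·(-36) + (+1)·(6)·(40) + (+1)·(-7)·(166) = -814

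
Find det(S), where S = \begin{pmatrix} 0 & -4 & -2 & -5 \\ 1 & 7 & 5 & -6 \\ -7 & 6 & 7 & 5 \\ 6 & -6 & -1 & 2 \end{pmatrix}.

det(S) = 2723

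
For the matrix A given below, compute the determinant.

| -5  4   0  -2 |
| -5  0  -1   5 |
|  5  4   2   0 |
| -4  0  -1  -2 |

48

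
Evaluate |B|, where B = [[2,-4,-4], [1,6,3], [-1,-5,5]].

det(B) = 118

Expand along column 1:
  + 2 · |6 3; -5 5| = 2·(30 − (-15)) = 90
  − 1 · |-4 -4; -5 5| = −1·(-20 − 20) = 40
  + (-1) · |-4 -4; 6 3| = (-1)·(-12 − (-24)) = -12
Sum: (90) + (40) + (-12) = 118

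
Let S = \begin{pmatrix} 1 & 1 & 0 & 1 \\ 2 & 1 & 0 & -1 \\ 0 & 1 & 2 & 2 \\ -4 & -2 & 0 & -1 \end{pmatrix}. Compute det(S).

Expand along column 3 (it has 3 zeros):
  + (2) · M_33   where M_33 = det([1 1 1; 2 1 -1; -4 -2 -1]) = 3
det = (+1)·(2)·(3) = 6

6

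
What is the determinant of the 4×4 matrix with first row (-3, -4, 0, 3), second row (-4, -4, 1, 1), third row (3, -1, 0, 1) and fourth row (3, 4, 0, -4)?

Expand along column 3 (it has 3 zeros):
  − (1) · M_23   where M_23 = det([-3 -4 3; 3 -1 1; 3 4 -4]) = -15
det = (-1)·(1)·(-15) = 15

15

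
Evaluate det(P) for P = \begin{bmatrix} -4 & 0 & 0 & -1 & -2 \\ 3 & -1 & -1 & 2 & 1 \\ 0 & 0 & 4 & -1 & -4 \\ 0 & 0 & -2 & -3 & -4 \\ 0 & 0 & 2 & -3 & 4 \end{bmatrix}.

|P| = -576

P is block upper-triangular with a 2×2 block and a 3×3 block on the diagonal, so its determinant equals the product of the determinants of the diagonal blocks.
det of the 2×2 block = 4
det of the 3×3 block = -144
det = (4)·(-144) = -576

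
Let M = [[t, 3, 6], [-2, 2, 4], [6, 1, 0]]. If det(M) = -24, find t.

t = 3

Expanding along the row containing t, det(M) is linear in t: det(M) = (-4)·t + (-12).
Set (-4)·t + (-12) = -24  ⇒  (-4)·t = -12  ⇒  t = 3.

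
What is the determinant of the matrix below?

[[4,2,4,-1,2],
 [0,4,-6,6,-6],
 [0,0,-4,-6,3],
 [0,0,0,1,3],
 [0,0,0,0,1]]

The matrix is upper triangular, so the determinant is the product of the diagonal entries:
det = (4) · (4) · (-4) · (1) · (1) = -64

-64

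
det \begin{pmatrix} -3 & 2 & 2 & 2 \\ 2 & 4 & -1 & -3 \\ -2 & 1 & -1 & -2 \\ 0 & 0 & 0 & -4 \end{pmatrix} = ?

The determinant is -148.

Expand along row 4 (it has 3 zeros):
  + (-4) · M_44   where M_44 = det([-3 2 2; 2 4 -1; -2 1 -1]) = 37
det = (+1)·(-4)·(37) = -148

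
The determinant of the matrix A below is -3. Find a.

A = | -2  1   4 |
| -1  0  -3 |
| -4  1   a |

a = -5

Expanding along the row containing a, det(A) is linear in a: det(A) = (1)·a + (2).
Set (1)·a + (2) = -3  ⇒  (1)·a = -5  ⇒  a = -5.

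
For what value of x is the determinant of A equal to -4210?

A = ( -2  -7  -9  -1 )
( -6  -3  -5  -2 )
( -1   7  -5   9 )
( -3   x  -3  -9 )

-1

Expanding along the column containing x, det(A) is linear in x: det(A) = (-419)·x + (-4629).
Set (-419)·x + (-4629) = -4210  ⇒  (-419)·x = 419  ⇒  x = -1.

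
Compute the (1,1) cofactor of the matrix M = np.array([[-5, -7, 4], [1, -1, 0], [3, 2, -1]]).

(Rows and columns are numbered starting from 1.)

Delete row 1 and column 1; the remaining 2×2 submatrix is [-1 0; 2 -1].
Its determinant is (-1)·(-1) − 0·2 = 1.
The cofactor carries sign (−1)^(1+1) = +1, so C_{1,1} = +(1) = 1.

The cofactor is 1.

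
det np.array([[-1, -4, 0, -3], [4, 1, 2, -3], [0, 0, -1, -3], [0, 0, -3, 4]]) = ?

-195

The matrix is block upper-triangular with a 2×2 block and a 2×2 block on the diagonal, so its determinant equals the product of the determinants of the diagonal blocks.
det of the 2×2 block = 15
det of the 2×2 block = -13
det = (15)·(-13) = -195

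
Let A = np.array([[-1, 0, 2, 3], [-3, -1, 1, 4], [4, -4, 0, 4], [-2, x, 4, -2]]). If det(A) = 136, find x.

x = 9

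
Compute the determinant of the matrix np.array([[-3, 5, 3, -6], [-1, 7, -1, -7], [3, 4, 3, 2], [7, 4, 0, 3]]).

361

Expand along row 4 (it has 1 zero):
  − (7) · M_41   where M_41 = det([5 3 -6; 7 -1 -7; 4 3 2]) = -181
  + (4) · M_42   where M_42 = det([-3 3 -6; -1 -1 -7; 3 3 2]) = -114
  + (3) · M_44   where M_44 = det([-3 5 3; -1 7 -1; 3 4 3]) = -150
det = (-1)·(7)·(-181) + (+1)·(4)·(-114) + (+1)·(3)·(-150) = 361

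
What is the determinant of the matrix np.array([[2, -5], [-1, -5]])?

-15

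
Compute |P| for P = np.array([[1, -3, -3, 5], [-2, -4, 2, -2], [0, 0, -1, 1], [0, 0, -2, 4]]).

P is block upper-triangular with a 2×2 block and a 2×2 block on the diagonal, so its determinant equals the product of the determinants of the diagonal blocks.
det of the 2×2 block = -10
det of the 2×2 block = -2
det = (-10)·(-2) = 20

20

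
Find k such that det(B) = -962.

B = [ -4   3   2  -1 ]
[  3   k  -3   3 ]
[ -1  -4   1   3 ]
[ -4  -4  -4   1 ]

k = 5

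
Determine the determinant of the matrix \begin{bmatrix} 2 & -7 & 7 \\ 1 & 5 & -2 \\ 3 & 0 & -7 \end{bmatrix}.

Expand along column 2:
  − (-7) · |1 -2; 3 -7| = −(-7)·(-7 − (-6)) = -7
  + 5 · |2 7; 3 -7| = 5·(-14 − 21) = -175
Sum: (-7) + (-175) = -182

-182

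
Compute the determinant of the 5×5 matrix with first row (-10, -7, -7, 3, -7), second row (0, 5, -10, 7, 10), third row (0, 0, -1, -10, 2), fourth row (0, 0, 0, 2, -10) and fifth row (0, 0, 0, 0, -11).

The matrix is upper triangular, so the determinant is the product of the diagonal entries:
det = (-10) · (5) · (-1) · (2) · (-11) = -1100

The determinant is -1100.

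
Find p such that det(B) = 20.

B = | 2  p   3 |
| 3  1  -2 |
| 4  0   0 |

p = -4

Expanding along the column containing p, det(B) is linear in p: det(B) = (-8)·p + (-12).
Set (-8)·p + (-12) = 20  ⇒  (-8)·p = 32  ⇒  p = -4.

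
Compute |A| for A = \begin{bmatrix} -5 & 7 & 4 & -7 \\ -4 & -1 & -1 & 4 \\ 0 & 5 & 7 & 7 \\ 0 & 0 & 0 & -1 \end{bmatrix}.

Expand along row 4 (it has 3 zeros):
  + (-1) · M_44   where M_44 = det([-5 7 4; -4 -1 -1; 0 5 7]) = 126
det = (+1)·(-1)·(126) = -126

det(A) = -126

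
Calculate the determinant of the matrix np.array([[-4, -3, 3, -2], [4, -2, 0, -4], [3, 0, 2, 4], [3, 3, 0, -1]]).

Expand along column 3 (it has 2 zeros):
  + (3) · M_13   where M_13 = det([4 -2 -4; 3 0 4; 3 3 -1]) = -114
  + (2) · M_33   where M_33 = det([-4 -3 -2; 4 -2 -4; 3 3 -1]) = -68
det = (+1)·(3)·(-114) + (+1)·(2)·(-68) = -478

-478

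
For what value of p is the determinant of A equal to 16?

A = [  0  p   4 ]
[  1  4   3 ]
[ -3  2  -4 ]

8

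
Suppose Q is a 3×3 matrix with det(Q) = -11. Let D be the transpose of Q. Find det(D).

det(D) = -11

det(Qᵀ) = det(Q).
det(D) = (1)·(-11) = -11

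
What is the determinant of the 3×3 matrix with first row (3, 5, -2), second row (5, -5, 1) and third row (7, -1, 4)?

-182

Expand along column 1:
  + 3 · |-5 1; -1 4| = 3·(-20 − (-1)) = -57
  − 5 · |5 -2; -1 4| = −5·(20 − 2) = -90
  + 7 · |5 -2; -5 1| = 7·(5 − 10) = -35
Sum: (-57) + (-90) + (-35) = -182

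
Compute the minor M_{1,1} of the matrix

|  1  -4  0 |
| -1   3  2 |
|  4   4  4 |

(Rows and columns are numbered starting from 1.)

4

Delete row 1 and column 1; the remaining 2×2 submatrix is [3 2; 4 4].
Its determinant is 3·4 − 2·4 = 4.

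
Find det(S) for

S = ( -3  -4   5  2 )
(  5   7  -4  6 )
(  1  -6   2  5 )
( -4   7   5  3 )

Expand along row 1:
  + (-3) · M_11   where M_11 = det([7 -4 6; -6 2 5; 7 5 3]) = -609
  − (-4) · M_12   where M_12 = det([5 -4 6; 1 2 5; -4 5 3]) = 75
  + (5) · M_13   where M_13 = det([5 7 6; 1 -6 5; -4 7 3]) = -528
  − (2) · M_14   where M_14 = det([5 7 -4; 1 -6 2; -4 7 5]) = -243
det = (+1)·(-3)·(-609) + (-1)·(-4)·(75) + (+1)·(5)·(-528) + (-1)·(2)·(-243) = -27

-27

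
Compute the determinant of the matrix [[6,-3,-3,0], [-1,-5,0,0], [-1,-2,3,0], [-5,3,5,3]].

-270

Expand along column 4 (it has 3 zeros):
  + (3) · M_44   where M_44 = det([6 -3 -3; -1 -5 0; -1 -2 3]) = -90
det = (+1)·(3)·(-90) = -270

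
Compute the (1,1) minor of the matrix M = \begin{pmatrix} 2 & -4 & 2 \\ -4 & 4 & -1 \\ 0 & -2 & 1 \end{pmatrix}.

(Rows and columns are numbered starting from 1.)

The minor is 2.

Delete row 1 and column 1; the remaining 2×2 submatrix is [4 -1; -2 1].
Its determinant is 4·1 − (-1)·(-2) = 2.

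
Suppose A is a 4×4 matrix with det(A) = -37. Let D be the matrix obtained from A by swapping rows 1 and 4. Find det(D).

Swapping two rows multiplies the determinant by −1.
det(D) = (-1)·(-37) = 37

37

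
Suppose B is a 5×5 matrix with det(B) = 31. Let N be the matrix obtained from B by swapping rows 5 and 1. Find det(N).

Swapping two rows multiplies the determinant by −1.
det(N) = (-1)·(31) = -31

The determinant is -31.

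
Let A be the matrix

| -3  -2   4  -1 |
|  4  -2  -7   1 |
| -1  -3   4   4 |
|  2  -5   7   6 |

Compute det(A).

|A| = -468

Expand along row 1:
  + (-3) · M_11   where M_11 = det([-2 -7 1; -3 4 4; -5 7 6]) = 21
  − (-2) · M_12   where M_12 = det([4 -7 1; -1 4 4; 2 7 6]) = -129
  + (4) · M_13   where M_13 = det([4 -2 1; -1 -3 4; 2 -5 6]) = -9
  − (-1) · M_14   where M_14 = det([4 -2 -7; -1 -3 4; 2 -5 7]) = -111
det = (+1)·(-3)·(21) + (-1)·(-2)·(-129) + (+1)·(4)·(-9) + (-1)·(-1)·(-111) = -468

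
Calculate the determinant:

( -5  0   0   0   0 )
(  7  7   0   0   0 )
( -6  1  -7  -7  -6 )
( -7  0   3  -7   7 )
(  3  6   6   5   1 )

11235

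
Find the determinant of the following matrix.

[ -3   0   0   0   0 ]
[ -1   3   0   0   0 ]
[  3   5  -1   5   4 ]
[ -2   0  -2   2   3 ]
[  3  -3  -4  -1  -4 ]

495

The matrix is block lower-triangular with a 2×2 block and a 3×3 block on the diagonal, so its determinant equals the product of the determinants of the diagonal blocks.
det of the 2×2 block = -9
det of the 3×3 block = -55
det = (-9)·(-55) = 495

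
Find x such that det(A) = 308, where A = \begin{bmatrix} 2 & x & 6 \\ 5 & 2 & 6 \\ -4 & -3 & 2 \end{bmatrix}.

x = -9

Expanding along the column containing x, det(A) is linear in x: det(A) = (-34)·x + (2).
Set (-34)·x + (2) = 308  ⇒  (-34)·x = 306  ⇒  x = -9.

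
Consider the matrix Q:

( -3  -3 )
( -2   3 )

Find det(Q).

The determinant is -15.

det(Q) = (-3)·3 − (-3)·(-2) = -9 − 6 = -15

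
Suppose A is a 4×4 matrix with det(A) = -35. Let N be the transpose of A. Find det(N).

|N| = -35

det(Aᵀ) = det(A).
det(N) = (1)·(-35) = -35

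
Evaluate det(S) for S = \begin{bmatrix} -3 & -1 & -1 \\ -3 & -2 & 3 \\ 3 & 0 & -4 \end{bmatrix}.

Expand along row 3:
  + 3 · |-1 -1; -2 3| = 3·(-3 − 2) = -15
  + (-4) · |-3 -1; -3 -2| = (-4)·(6 − 3) = -12
Sum: (-15) + (-12) = -27

-27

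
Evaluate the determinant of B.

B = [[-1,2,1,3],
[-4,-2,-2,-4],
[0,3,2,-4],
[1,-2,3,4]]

The determinant is 366.

Expand along row 3 (it has 1 zero):
  − (3) · M_32   where M_32 = det([-1 1 3; -4 -2 -4; 1 3 4]) = -22
  + (2) · M_33   where M_33 = det([-1 2 3; -4 -2 -4; 1 -2 4]) = 70
  − (-4) · M_34   where M_34 = det([-1 2 1; -4 -2 -2; 1 -2 3]) = 40
det = (-1)·(3)·(-22) + (+1)·(2)·(70) + (-1)·(-4)·(40) = 366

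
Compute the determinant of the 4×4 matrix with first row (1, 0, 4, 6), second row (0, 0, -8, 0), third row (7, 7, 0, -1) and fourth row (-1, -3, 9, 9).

-192

Expand along row 2 (it has 3 zeros):
  − (-8) · M_23   where M_23 = det([1 0 6; 7 7 -1; -1 -3 9]) = -24
det = (-1)·(-8)·(-24) = -192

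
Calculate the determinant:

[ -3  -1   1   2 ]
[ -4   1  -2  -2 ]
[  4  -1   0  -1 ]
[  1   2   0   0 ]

The determinant is -1.

Expand along row 4 (it has 2 zeros):
  − (1) · M_41   where M_41 = det([-1 1 2; 1 -2 -2; -1 0 -1]) = -3
  + (2) · M_42   where M_42 = det([-3 1 2; -4 -2 -2; 4 0 -1]) = -2
det = (-1)·(1)·(-3) + (+1)·(2)·(-2) = -1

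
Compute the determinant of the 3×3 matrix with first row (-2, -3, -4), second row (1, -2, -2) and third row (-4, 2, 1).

-1

Expand along column 1:
  + (-2) · |-2 -2; 2 1| = (-2)·(-2 − (-4)) = -4
  − 1 · |-3 -4; 2 1| = −1·(-3 − (-8)) = -5
  + (-4) · |-3 -4; -2 -2| = (-4)·(6 − 8) = 8
Sum: (-4) + (-5) + (8) = -1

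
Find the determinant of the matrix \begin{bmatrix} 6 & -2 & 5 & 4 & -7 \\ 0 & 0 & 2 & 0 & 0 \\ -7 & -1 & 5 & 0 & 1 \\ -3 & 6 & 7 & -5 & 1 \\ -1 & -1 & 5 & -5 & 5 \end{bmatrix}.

Expand along row 2 (it has 4 zeros):
  − (2) · M_23   where M_23 = det([6 -2 4 -7; -7 -1 0 1; -3 6 -5 1; -1 -1 -5 5]) = 1107
det = (-1)·(2)·(1107) = -2214

-2214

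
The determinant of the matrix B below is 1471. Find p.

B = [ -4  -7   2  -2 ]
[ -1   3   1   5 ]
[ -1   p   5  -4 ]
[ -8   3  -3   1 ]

-4

Expanding along the row containing p, det(B) is linear in p: det(B) = (164)·p + (2127).
Set (164)·p + (2127) = 1471  ⇒  (164)·p = -656  ⇒  p = -4.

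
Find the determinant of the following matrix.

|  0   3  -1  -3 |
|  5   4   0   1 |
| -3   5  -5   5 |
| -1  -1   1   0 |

182

Expand along row 1 (it has 1 zero):
  − (3) · M_12   where M_12 = det([5 0 1; -3 -5 5; -1 1 0]) = -33
  + (-1) · M_13   where M_13 = det([5 4 1; -3 5 5; -1 -1 0]) = 13
  − (-3) · M_14   where M_14 = det([5 4 0; -3 5 -5; -1 -1 1]) = 32
det = (-1)·(3)·(-33) + (+1)·(-1)·(13) + (-1)·(-3)·(32) = 182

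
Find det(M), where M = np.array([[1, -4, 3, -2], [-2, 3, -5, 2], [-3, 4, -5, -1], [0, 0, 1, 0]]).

-19

Expand along row 4 (it has 3 zeros):
  − (1) · M_43   where M_43 = det([1 -4 -2; -2 3 2; -3 4 -1]) = 19
det = (-1)·(1)·(19) = -19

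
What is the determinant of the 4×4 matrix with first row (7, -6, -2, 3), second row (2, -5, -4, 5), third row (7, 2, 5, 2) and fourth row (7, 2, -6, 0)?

Expand along row 4 (it has 1 zero):
  − (7) · M_41   where M_41 = det([-6 -2 3; -5 -4 5; 2 5 2]) = 107
  + (2) · M_42   where M_42 = det([7 -2 3; 2 -4 5; 7 5 2]) = -179
  − (-6) · M_43   where M_43 = det([7 -6 3; 2 -5 5; 7 2 2]) = -209
det = (-1)·(7)·(107) + (+1)·(2)·(-179) + (-1)·(-6)·(-209) = -2361

-2361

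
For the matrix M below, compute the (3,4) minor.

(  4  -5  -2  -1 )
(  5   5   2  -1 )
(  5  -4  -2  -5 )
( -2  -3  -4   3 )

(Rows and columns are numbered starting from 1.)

Delete row 3 and column 4; the remaining 3×3 submatrix is [4 -5 -2; 5 5 2; -2 -3 -4].
Its determinant is -126.

The minor is -126.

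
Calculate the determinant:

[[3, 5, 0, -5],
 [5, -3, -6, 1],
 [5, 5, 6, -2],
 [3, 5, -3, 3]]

-2478

Expand along row 1 (it has 1 zero):
  + (3) · M_11   where M_11 = det([-3 -6 1; 5 6 -2; 5 -3 3]) = 69
  − (5) · M_12   where M_12 = det([5 -6 1; 5 6 -2; 3 -3 3]) = 153
  − (-5) · M_14   where M_14 = det([5 -3 -6; 5 5 6; 3 5 -3]) = -384
det = (+1)·(3)·(69) + (-1)·(5)·(153) + (-1)·(-5)·(-384) = -2478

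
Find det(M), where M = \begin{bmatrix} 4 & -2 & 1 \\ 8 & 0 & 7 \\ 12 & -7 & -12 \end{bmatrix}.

det(M) = -220

Expand along row 2:
  − 8 · |-2 1; -7 -12| = −8·(24 − (-7)) = -248
  − 7 · |4 -2; 12 -7| = −7·(-28 − (-24)) = 28
Sum: (-248) + (28) = -220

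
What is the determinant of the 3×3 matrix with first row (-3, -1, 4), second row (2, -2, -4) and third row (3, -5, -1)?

Expand along row 1:
  + (-3) · |-2 -4; -5 -1| = (-3)·(2 − 20) = 54
  − (-1) · |2 -4; 3 -1| = −(-1)·(-2 − (-12)) = 10
  + 4 · |2 -2; 3 -5| = 4·(-10 − (-6)) = -16
Sum: (54) + (10) + (-16) = 48

The determinant is 48.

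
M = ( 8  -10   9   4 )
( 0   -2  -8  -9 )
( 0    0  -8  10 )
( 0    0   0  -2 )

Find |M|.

The determinant is -256.

M is upper triangular, so det(M) is the product of the diagonal entries:
det = (8) · (-2) · (-8) · (-2) = -256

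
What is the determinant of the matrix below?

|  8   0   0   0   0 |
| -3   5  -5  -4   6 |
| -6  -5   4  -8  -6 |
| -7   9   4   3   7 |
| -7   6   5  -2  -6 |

Expand along row 1 (it has 4 zeros):
  + (8) · M_11   where M_11 = det([5 -5 -4 6; -5 4 -8 -6; 9 4 3 7; 6 5 -2 -6]) = -7168
det = (+1)·(8)·(-7168) = -57344

-57344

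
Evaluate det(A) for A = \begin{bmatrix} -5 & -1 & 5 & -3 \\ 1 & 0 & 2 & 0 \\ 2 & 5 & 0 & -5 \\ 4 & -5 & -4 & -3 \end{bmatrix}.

Expand along row 2 (it has 2 zeros):
  − (1) · M_21   where M_21 = det([-1 5 -3; 5 0 -5; -5 -4 -3]) = 280
  − (2) · M_23   where M_23 = det([-5 -1 -3; 2 5 -5; 4 -5 -3]) = 304
det = (-1)·(1)·(280) + (-1)·(2)·(304) = -888

det(A) = -888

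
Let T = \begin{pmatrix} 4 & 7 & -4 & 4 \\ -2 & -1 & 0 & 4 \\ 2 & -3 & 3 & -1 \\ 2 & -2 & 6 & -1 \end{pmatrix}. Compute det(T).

det(T) = -474

Expand along row 2 (it has 1 zero):
  − (-2) · M_21   where M_21 = det([7 -4 4; -3 3 -1; -2 6 -1]) = -23
  + (-1) · M_22   where M_22 = det([4 -4 4; 2 3 -1; 2 6 -1]) = 36
  + (4) · M_24   where M_24 = det([4 7 -4; 2 -3 3; 2 -2 6]) = -98
det = (-1)·(-2)·(-23) + (+1)·(-1)·(36) + (+1)·(4)·(-98) = -474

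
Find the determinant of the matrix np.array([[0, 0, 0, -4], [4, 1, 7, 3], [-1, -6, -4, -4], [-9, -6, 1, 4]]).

Expand along row 1 (it has 3 zeros):
  − (-4) · M_14   where M_14 = det([4 1 7; -1 -6 -4; -9 -6 1]) = -419
det = (-1)·(-4)·(-419) = -1676

-1676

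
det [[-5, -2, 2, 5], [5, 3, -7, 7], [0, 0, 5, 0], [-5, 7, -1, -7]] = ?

The determinant is 3000.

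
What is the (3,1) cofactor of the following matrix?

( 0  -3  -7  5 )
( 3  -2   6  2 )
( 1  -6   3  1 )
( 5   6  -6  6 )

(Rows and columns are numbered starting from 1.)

-432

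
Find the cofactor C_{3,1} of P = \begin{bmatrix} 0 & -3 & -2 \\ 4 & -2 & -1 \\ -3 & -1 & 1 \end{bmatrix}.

Delete row 3 and column 1; the remaining 2×2 submatrix is [-3 -2; -2 -1].
Its determinant is (-3)·(-1) − (-2)·(-2) = -1.
The cofactor carries sign (−1)^(3+1) = +1, so C_{3,1} = +(-1) = -1.

The cofactor is -1.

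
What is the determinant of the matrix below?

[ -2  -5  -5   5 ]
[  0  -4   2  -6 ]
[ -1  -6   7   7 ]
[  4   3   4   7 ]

2446

Expand along row 2 (it has 1 zero):
  + (-4) · M_22   where M_22 = det([-2 -5 5; -1 7 7; 4 4 7]) = -377
  − (2) · M_23   where M_23 = det([-2 -5 5; -1 -6 7; 4 3 7]) = 56
  + (-6) · M_24   where M_24 = det([-2 -5 -5; -1 -6 7; 4 3 4]) = -175
det = (+1)·(-4)·(-377) + (-1)·(2)·(56) + (+1)·(-6)·(-175) = 2446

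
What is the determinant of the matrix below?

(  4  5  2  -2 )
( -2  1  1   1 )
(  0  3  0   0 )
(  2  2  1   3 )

-96

Expand along row 3 (it has 3 zeros):
  − (3) · M_32   where M_32 = det([4 2 -2; -2 1 1; 2 1 3]) = 32
det = (-1)·(3)·(32) = -96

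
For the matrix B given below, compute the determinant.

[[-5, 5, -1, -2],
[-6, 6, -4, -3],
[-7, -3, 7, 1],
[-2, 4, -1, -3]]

det(B) = -234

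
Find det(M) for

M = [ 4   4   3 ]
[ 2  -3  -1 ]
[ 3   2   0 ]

Expand along row 3:
  + 3 · |4 3; -3 -1| = 3·(-4 − (-9)) = 15
  − 2 · |4 3; 2 -1| = −2·(-4 − 6) = 20
Sum: (15) + (20) = 35

35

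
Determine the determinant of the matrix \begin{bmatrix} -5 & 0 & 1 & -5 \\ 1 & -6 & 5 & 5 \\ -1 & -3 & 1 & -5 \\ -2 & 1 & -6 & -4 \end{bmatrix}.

-924

Expand along row 1 (it has 1 zero):
  + (-5) · M_11   where M_11 = det([-6 5 5; -3 1 -5; 1 -6 -4]) = 204
  + (1) · M_13   where M_13 = det([1 -6 5; -1 -3 -5; -2 1 -4]) = -54
  − (-5) · M_14   where M_14 = det([1 -6 5; -1 -3 1; -2 1 -6]) = 30
det = (+1)·(-5)·(204) + (+1)·(1)·(-54) + (-1)·(-5)·(30) = -924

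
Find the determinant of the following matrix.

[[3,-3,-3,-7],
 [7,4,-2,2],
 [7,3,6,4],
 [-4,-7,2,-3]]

The determinant is 1311.

Expand along row 1:
  + (3) · M_11   where M_11 = det([4 -2 2; 3 6 4; -7 2 -3]) = 30
  − (-3) · M_12   where M_12 = det([7 -2 2; 7 6 4; -4 2 -3]) = -116
  + (-3) · M_13   where M_13 = det([7 4 2; 7 3 4; -4 -7 -3]) = 79
  − (-7) · M_14   where M_14 = det([7 4 -2; 7 3 6; -4 -7 2]) = 258
det = (+1)·(3)·(30) + (-1)·(-3)·(-116) + (+1)·(-3)·(79) + (-1)·(-7)·(258) = 1311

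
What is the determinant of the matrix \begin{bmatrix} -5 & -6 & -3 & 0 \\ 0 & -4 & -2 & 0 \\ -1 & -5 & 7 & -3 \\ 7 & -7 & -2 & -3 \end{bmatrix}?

Expand along row 2 (it has 2 zeros):
  + (-4) · M_22   where M_22 = det([-5 -3 0; -1 7 -3; 7 -2 -3]) = 207
  − (-2) · M_23   where M_23 = det([-5 -6 0; -1 -5 -3; 7 -7 -3]) = 174
det = (+1)·(-4)·(207) + (-1)·(-2)·(174) = -480

-480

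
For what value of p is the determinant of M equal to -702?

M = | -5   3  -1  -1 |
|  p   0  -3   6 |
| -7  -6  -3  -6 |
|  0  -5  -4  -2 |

p = 3

Expanding along the column containing p, det(M) is linear in p: det(M) = (81)·p + (-945).
Set (81)·p + (-945) = -702  ⇒  (81)·p = 243  ⇒  p = 3.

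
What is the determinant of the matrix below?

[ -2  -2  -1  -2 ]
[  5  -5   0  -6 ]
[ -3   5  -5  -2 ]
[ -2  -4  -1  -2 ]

Expand along row 2 (it has 1 zero):
  − (5) · M_21   where M_21 = det([-2 -1 -2; 5 -5 -2; -4 -1 -2]) = 16
  + (-5) · M_22   where M_22 = det([-2 -1 -2; -3 -5 -2; -2 -1 -2]) = 0
  + (-6) · M_24   where M_24 = det([-2 -2 -1; -3 5 -5; -2 -4 -1]) = 14
det = (-1)·(5)·(16) + (+1)·(-5)·(0) + (+1)·(-6)·(14) = -164

-164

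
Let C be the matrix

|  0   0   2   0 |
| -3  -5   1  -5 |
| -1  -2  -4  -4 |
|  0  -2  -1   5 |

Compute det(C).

|C| = 38

Expand along row 1 (it has 3 zeros):
  + (2) · M_13   where M_13 = det([-3 -5 -5; -1 -2 -4; 0 -2 5]) = 19
det = (+1)·(2)·(19) = 38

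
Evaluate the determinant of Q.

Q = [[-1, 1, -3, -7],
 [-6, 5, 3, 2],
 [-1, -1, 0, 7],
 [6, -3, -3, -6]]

det(Q) = -168

Expand along row 3 (it has 1 zero):
  + (-1) · M_31   where M_31 = det([1 -3 -7; 5 3 2; -3 -3 -6]) = -42
  − (-1) · M_32   where M_32 = det([-1 -3 -7; -6 3 2; 6 -3 -6]) = 84
  − (7) · M_34   where M_34 = det([-1 1 -3; -6 5 3; 6 -3 -3]) = 42
det = (+1)·(-1)·(-42) + (-1)·(-1)·(84) + (-1)·(7)·(42) = -168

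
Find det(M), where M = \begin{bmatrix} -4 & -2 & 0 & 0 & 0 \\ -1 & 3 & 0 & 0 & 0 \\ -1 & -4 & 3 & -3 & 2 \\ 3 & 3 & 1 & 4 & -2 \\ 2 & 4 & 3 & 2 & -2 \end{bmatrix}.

M is block lower-triangular with a 2×2 block and a 3×3 block on the diagonal, so its determinant equals the product of the determinants of the diagonal blocks.
det of the 2×2 block = -14
det of the 3×3 block = -20
det = (-14)·(-20) = 280

det(M) = 280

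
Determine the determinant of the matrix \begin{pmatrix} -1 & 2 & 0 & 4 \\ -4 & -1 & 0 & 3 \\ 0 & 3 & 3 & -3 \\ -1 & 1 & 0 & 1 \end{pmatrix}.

Expand along column 3 (it has 3 zeros):
  + (3) · M_33   where M_33 = det([-1 2 4; -4 -1 3; -1 1 1]) = -14
det = (+1)·(3)·(-14) = -42

The determinant is -42.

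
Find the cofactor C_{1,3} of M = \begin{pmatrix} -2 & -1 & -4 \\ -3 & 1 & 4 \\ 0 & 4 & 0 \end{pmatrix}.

-12

Delete row 1 and column 3; the remaining 2×2 submatrix is [-3 1; 0 4].
Its determinant is (-3)·4 − 1·0 = -12.
The cofactor carries sign (−1)^(1+3) = +1, so C_{1,3} = +(-12) = -12.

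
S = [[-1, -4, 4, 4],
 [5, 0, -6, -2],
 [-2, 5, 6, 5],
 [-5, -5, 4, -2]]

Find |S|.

det(S) = -250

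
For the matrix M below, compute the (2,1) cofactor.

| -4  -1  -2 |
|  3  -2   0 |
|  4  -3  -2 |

4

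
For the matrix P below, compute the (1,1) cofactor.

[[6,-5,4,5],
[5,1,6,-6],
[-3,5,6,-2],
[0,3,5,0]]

-68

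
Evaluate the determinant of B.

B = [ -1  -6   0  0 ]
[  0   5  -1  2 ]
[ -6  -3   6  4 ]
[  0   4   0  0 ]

Expand along row 4 (it has 3 zeros):
  + (4) · M_42   where M_42 = det([-1 0 0; 0 -1 2; -6 6 4]) = 16
det = (+1)·(4)·(16) = 64

64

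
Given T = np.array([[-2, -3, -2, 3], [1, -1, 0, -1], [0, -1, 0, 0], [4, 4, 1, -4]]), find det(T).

Expand along row 3 (it has 3 zeros):
  − (-1) · M_32   where M_32 = det([-2 -2 3; 1 0 -1; 4 1 -4]) = 1
det = (-1)·(-1)·(1) = 1

The determinant is 1.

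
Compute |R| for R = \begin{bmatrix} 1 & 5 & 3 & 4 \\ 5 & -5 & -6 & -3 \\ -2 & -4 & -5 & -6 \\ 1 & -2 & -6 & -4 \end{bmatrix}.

67

Expand along row 1:
  + (1) · M_11   where M_11 = det([-5 -6 -3; -4 -5 -6; -2 -6 -4]) = 62
  − (5) · M_12   where M_12 = det([5 -6 -3; -2 -5 -6; 1 -6 -4]) = -47
  + (3) · M_13   where M_13 = det([5 -5 -3; -2 -4 -6; 1 -2 -4]) = 66
  − (4) · M_14   where M_14 = det([5 -5 -6; -2 -4 -5; 1 -2 -6]) = 107
det = (+1)·(1)·(62) + (-1)·(5)·(-47) + (+1)·(3)·(66) + (-1)·(4)·(107) = 67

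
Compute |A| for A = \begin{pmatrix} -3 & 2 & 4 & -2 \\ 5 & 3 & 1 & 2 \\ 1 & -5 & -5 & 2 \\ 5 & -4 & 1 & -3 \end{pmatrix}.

The determinant is 262.

Expand along row 1:
  + (-3) · M_11   where M_11 = det([3 1 2; -5 -5 2; -4 1 -3]) = -34
  − (2) · M_12   where M_12 = det([5 1 2; 1 -5 2; 5 1 -3]) = 130
  + (4) · M_13   where M_13 = det([5 3 2; 1 -5 2; 5 -4 -3]) = 196
  − (-2) · M_14   where M_14 = det([5 3 1; 1 -5 -5; 5 -4 1]) = -182
det = (+1)·(-3)·(-34) + (-1)·(2)·(130) + (+1)·(4)·(196) + (-1)·(-2)·(-182) = 262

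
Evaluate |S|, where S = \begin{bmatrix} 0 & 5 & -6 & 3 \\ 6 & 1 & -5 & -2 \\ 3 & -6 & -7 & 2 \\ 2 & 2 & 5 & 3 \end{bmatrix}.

Expand along row 1 (it has 1 zero):
  − (5) · M_12   where M_12 = det([6 -5 -2; 3 -7 2; 2 5 3]) = -219
  + (-6) · M_13   where M_13 = det([6 1 -2; 3 -6 2; 2 2 3]) = -173
  − (3) · M_14   where M_14 = det([6 1 -5; 3 -6 -7; 2 2 5]) = -215
det = (-1)·(5)·(-219) + (+1)·(-6)·(-173) + (-1)·(3)·(-215) = 2778

2778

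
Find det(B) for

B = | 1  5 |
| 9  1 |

-44

det(B) = 1·1 − 5·9 = 1 − 45 = -44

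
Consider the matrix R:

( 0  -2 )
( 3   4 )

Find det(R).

|R| = 6

det(R) = 0·4 − (-2)·3 = 0 − (-6) = 6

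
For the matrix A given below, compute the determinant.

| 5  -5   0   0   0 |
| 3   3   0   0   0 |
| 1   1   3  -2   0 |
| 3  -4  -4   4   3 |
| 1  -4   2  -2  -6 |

det(A) = -540

A is block lower-triangular with a 2×2 block and a 3×3 block on the diagonal, so its determinant equals the product of the determinants of the diagonal blocks.
det of the 2×2 block = 30
det of the 3×3 block = -18
det = (30)·(-18) = -540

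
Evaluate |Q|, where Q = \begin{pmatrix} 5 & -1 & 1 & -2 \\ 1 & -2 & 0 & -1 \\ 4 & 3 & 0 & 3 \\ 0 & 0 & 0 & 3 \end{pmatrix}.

33

Expand along row 4 (it has 3 zeros):
  + (3) · M_44   where M_44 = det([5 -1 1; 1 -2 0; 4 3 0]) = 11
det = (+1)·(3)·(11) = 33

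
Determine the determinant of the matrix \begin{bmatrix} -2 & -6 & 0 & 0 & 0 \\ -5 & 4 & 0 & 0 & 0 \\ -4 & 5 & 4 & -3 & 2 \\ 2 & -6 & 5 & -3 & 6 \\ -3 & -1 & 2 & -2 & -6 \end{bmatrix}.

The determinant is 532.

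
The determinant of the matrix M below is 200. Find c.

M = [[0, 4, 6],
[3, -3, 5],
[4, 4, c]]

Expanding along the row containing c, det(M) is linear in c: det(M) = (-12)·c + (224).
Set (-12)·c + (224) = 200  ⇒  (-12)·c = -24  ⇒  c = 2.

c = 2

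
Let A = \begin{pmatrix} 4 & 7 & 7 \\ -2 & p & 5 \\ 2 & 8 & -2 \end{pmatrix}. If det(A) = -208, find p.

Expanding along the row containing p, det(A) is linear in p: det(A) = (-22)·p + (-230).
Set (-22)·p + (-230) = -208  ⇒  (-22)·p = 22  ⇒  p = -1.

-1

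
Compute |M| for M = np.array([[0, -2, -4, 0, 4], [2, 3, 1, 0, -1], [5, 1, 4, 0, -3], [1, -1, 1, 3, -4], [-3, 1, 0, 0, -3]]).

det(M) = -408

Expand along column 4 (it has 4 zeros):
  + (3) · M_44   where M_44 = det([0 -2 -4 4; 2 3 1 -1; 5 1 4 -3; -3 1 0 -3]) = -136
det = (+1)·(3)·(-136) = -408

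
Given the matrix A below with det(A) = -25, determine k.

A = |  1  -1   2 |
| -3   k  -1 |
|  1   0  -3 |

7

Expanding along the column containing k, det(A) is linear in k: det(A) = (-5)·k + (10).
Set (-5)·k + (10) = -25  ⇒  (-5)·k = -35  ⇒  k = 7.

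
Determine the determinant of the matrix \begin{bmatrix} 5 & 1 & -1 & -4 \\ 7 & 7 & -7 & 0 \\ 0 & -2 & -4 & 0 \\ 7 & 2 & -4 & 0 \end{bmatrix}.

-728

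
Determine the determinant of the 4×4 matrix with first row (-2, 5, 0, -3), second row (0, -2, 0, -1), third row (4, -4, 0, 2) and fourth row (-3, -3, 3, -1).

Expand along column 3 (it has 3 zeros):
  − (3) · M_43   where M_43 = det([-2 5 -3; 0 -2 -1; 4 -4 2]) = -28
det = (-1)·(3)·(-28) = 84

84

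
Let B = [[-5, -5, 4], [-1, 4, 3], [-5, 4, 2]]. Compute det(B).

149

Expand along row 1:
  + (-5) · |4 3; 4 2| = (-5)·(8 − 12) = 20
  − (-5) · |-1 3; -5 2| = −(-5)·(-2 − (-15)) = 65
  + 4 · |-1 4; -5 4| = 4·(-4 − (-20)) = 64
Sum: (20) + (65) + (64) = 149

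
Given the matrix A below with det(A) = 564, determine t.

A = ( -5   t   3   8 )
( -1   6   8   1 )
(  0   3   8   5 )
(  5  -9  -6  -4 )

Expanding along the row containing t, det(A) is linear in t: det(A) = (-162)·t + (888).
Set (-162)·t + (888) = 564  ⇒  (-162)·t = -324  ⇒  t = 2.

2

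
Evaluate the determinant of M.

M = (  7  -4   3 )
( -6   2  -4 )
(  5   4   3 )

Expand along column 1:
  + 7 · |2 -4; 4 3| = 7·(6 − (-16)) = 154
  − (-6) · |-4 3; 4 3| = −(-6)·(-12 − 12) = -144
  + 5 · |-4 3; 2 -4| = 5·(16 − 6) = 50
Sum: (154) + (-144) + (50) = 60

60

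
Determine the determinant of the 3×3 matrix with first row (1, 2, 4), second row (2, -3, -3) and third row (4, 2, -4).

The determinant is 74.

Expand along row 1:
  + 1 · |-3 -3; 2 -4| = 1·(12 − (-6)) = 18
  − 2 · |2 -3; 4 -4| = −2·(-8 − (-12)) = -8
  + 4 · |2 -3; 4 2| = 4·(4 − (-12)) = 64
Sum: (18) + (-8) + (64) = 74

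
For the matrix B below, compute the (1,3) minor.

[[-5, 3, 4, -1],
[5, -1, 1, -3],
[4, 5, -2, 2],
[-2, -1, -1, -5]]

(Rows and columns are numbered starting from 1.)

-149

Delete row 1 and column 3; the remaining 3×3 submatrix is [5 -1 -3; 4 5 2; -2 -1 -5].
Its determinant is -149.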